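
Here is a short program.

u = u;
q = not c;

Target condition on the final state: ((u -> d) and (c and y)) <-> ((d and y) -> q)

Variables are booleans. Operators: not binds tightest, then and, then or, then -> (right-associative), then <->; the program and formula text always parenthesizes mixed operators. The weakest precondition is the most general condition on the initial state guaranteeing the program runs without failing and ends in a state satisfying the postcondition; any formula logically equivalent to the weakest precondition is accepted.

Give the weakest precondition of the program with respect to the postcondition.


Working backward. After the program, the postcondition ((u -> d) and (c and y)) <-> ((d and y) -> q) must hold; in canonical form it is ((u -> d) and c and y) <-> ((d and y) -> q).
Before q := not c: ((u -> d) and c and y) <-> ((d and y) -> (not c))
Before u := u: ((u -> d) and c and y) <-> ((d and y) -> (not c))
Answer: WP = ((u -> d) and c and y) <-> ((d and y) -> (not c))


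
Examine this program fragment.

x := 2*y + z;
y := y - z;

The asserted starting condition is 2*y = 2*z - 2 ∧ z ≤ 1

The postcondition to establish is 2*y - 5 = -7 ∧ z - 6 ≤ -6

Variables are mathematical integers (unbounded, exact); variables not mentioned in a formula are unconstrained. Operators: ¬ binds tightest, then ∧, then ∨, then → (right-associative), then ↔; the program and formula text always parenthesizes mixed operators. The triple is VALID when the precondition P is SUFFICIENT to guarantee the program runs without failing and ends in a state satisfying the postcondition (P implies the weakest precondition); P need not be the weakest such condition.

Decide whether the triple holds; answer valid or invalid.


Working backward. After the program, the postcondition 2*y - 5 = -7 ∧ z - 6 ≤ -6 must hold; in canonical form it is 2*y = -2 ∧ z ≤ 0.
Before y := y - z: 2*y = 2*z - 2 ∧ z ≤ 0
Before x := 2*y + z: 2*y = 2*z - 2 ∧ z ≤ 0
The weakest precondition is 2*y = 2*z - 2 ∧ z ≤ 0.
Check whether 2*y = 2*z - 2 ∧ z ≤ 1 implies it.
Countermodel: at the initial state y = 0, z = 1, the precondition holds but the weakest precondition fails.
Answer: invalid


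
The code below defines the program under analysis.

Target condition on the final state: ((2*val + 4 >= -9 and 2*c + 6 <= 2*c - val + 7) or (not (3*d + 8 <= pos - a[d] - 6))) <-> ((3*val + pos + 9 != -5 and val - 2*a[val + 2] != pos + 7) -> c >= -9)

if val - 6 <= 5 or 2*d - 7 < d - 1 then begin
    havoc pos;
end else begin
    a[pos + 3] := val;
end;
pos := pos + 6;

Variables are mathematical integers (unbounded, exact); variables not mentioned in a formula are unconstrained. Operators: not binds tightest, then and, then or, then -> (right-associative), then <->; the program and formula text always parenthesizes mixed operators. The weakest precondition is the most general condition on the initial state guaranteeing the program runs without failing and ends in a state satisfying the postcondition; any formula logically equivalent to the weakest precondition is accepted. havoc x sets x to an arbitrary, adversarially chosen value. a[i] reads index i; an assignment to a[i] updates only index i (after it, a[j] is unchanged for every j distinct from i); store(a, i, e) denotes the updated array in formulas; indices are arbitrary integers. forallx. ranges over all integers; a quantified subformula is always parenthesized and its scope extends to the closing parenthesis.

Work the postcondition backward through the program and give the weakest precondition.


Working backward. After the program, the postcondition ((2*val + 4 >= -9 and 2*c + 6 <= 2*c - val + 7) or (not (3*d + 8 <= pos - a[d] - 6))) <-> ((3*val + pos + 9 != -5 and val - 2*a[val + 2] != pos + 7) -> c >= -9) must hold; in canonical form it is ((2*val >= -13 and val <= 1) or (not (a[d] + 3*d <= pos - 14))) <-> ((pos + 3*val != -14 and val != 2*a[val + 2] + pos + 7) -> c >= -9).
Before pos := pos + 6: ((2*val >= -13 and val <= 1) or (not (a[d] + 3*d <= pos - 8))) <-> ((pos + 3*val != -20 and val != 2*a[val + 2] + pos + 13) -> c >= -9)
Then branch requires forall pos_1. (((2*val >= -13 and val <= 1) or (not (a[d] + 3*d <= pos_1 - 8))) <-> ((pos_1 + 3*val != -20 and val != 2*a[val + 2] + pos_1 + 13) -> c >= -9)); else branch requires ((2*val >= -13 and val <= 1) or (not (store(a, pos + 3, val)[d] + 3*d <= pos - 8))) <-> ((pos + 3*val != -20 and val != 2*store(a, pos + 3, val)[val + 2] + pos + 13) -> c >= -9).
Before the if: ((val <= 11 or d < 6) -> (forall pos_1. (((2*val >= -13 and val <= 1) or (not (a[d] + 3*d <= pos_1 - 8))) <-> ((pos_1 + 3*val != -20 and val != 2*a[val + 2] + pos_1 + 13) -> c >= -9)))) and ((not (val <= 11 or d < 6)) -> (((2*val >= -13 and val <= 1) or (not (store(a, pos + 3, val)[d] + 3*d <= pos - 8))) <-> ((pos + 3*val != -20 and val != 2*store(a, pos + 3, val)[val + 2] + pos + 13) -> c >= -9)))
Answer: WP = ((val <= 11 or d < 6) -> (forall pos_1. (((2*val >= -13 and val <= 1) or (not (a[d] + 3*d <= pos_1 - 8))) <-> ((pos_1 + 3*val != -20 and val != 2*a[val + 2] + pos_1 + 13) -> c >= -9)))) and ((not (val <= 11 or d < 6)) -> (((2*val >= -13 and val <= 1) or (not (store(a, pos + 3, val)[d] + 3*d <= pos - 8))) <-> ((pos + 3*val != -20 and val != 2*store(a, pos + 3, val)[val + 2] + pos + 13) -> c >= -9)))


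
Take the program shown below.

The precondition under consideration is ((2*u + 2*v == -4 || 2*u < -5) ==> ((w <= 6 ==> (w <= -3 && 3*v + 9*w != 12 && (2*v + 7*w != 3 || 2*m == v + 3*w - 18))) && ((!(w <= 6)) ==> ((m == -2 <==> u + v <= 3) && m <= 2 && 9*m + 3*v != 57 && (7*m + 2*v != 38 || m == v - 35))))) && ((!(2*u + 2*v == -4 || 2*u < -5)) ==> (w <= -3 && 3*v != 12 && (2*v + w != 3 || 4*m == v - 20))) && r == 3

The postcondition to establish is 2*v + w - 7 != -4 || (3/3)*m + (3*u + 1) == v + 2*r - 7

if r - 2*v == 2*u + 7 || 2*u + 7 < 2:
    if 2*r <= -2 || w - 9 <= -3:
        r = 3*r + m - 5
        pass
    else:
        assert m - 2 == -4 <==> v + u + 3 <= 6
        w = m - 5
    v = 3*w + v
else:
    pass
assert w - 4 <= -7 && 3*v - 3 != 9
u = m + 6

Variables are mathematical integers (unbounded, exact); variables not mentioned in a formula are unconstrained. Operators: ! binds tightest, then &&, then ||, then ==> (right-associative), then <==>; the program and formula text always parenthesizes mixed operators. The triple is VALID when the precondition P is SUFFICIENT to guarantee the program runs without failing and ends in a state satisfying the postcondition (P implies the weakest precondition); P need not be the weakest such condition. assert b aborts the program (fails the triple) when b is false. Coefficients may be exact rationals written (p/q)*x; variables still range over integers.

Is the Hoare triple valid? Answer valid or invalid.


Working backward. After the program, the postcondition 2*v + w - 7 != -4 || (3/3)*m + (3*u + 1) == v + 2*r - 7 must hold; in canonical form it is 2*v + w != 3 || m + 3*u == 2*r + v - 8.
Before u := m + 6: 2*v + w != 3 || 4*m == 2*r + v - 26
Before assert w - 4 <= -7 && 3*v - 3 != 9: w <= -3 && 3*v != 12 && (2*v + w != 3 || 4*m == 2*r + v - 26)
Then branch requires ((2*r <= -2 || w <= 6) ==> (w <= -3 && 3*v + 9*w != 12 && (2*v + 7*w != 3 || 2*m == 6*r + v + 3*w - 36))) && ((!(2*r <= -2 || w <= 6)) ==> ((m == -2 <==> u + v <= 3) && m <= 2 && 9*m + 3*v != 57 && (7*m + 2*v != 38 || m == 2*r + v - 41))); else branch requires w <= -3 && 3*v != 12 && (2*v + w != 3 || 4*m == 2*r + v - 26).
Before the if: ((r == 2*u + 2*v + 7 || 2*u < -5) ==> (((2*r <= -2 || w <= 6) ==> (w <= -3 && 3*v + 9*w != 12 && (2*v + 7*w != 3 || 2*m == 6*r + v + 3*w - 36))) && ((!(2*r <= -2 || w <= 6)) ==> ((m == -2 <==> u + v <= 3) && m <= 2 && 9*m + 3*v != 57 && (7*m + 2*v != 38 || m == 2*r + v - 41))))) && ((!(r == 2*u + 2*v + 7 || 2*u < -5)) ==> (w <= -3 && 3*v != 12 && (2*v + w != 3 || 4*m == 2*r + v - 26)))
The weakest precondition is ((r == 2*u + 2*v + 7 || 2*u < -5) ==> (((2*r <= -2 || w <= 6) ==> (w <= -3 && 3*v + 9*w != 12 && (2*v + 7*w != 3 || 2*m == 6*r + v + 3*w - 36))) && ((!(2*r <= -2 || w <= 6)) ==> ((m == -2 <==> u + v <= 3) && m <= 2 && 9*m + 3*v != 57 && (7*m + 2*v != 38 || m == 2*r + v - 41))))) && ((!(r == 2*u + 2*v + 7 || 2*u < -5)) ==> (w <= -3 && 3*v != 12 && (2*v + w != 3 || 4*m == 2*r + v - 26))).
Check whether ((2*u + 2*v == -4 || 2*u < -5) ==> ((w <= 6 ==> (w <= -3 && 3*v + 9*w != 12 && (2*v + 7*w != 3 || 2*m == v + 3*w - 18))) && ((!(w <= 6)) ==> ((m == -2 <==> u + v <= 3) && m <= 2 && 9*m + 3*v != 57 && (7*m + 2*v != 38 || m == v - 35))))) && ((!(2*u + 2*v == -4 || 2*u < -5)) ==> (w <= -3 && 3*v != 12 && (2*v + w != 3 || 4*m == v - 20))) && r == 3 implies it.
Every state satisfying the precondition satisfies the weakest precondition: the implication holds.
Answer: valid


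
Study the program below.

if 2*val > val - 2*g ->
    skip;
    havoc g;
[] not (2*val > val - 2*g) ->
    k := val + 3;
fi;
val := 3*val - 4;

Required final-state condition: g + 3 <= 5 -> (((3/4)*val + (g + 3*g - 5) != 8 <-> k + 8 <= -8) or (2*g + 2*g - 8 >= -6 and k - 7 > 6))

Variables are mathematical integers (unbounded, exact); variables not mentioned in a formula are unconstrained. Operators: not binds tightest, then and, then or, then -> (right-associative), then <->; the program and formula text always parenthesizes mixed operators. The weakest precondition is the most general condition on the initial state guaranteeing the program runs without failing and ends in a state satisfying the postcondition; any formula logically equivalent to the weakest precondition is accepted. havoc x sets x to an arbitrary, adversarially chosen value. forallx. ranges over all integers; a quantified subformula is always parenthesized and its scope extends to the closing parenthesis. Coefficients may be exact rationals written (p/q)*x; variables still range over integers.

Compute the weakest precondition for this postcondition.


Working backward. After the program, the postcondition g + 3 <= 5 -> (((3/4)*val + (g + 3*g - 5) != 8 <-> k + 8 <= -8) or (2*g + 2*g - 8 >= -6 and k - 7 > 6)) must hold; in canonical form it is g <= 2 -> ((4*g + (3/4)*val != 13 <-> k <= -16) or (4*g >= 2 and k > 13)).
Before val := 3*val - 4: g <= 2 -> ((4*g + (9/4)*val != 16 <-> k <= -16) or (4*g >= 2 and k > 13))
Then branch requires forall g_1. (g_1 <= 2 -> ((4*g_1 + (9/4)*val != 16 <-> k <= -16) or (4*g_1 >= 2 and k > 13))); else branch requires g <= 2 -> ((4*g + (9/4)*val != 16 <-> val <= -19) or (4*g >= 2 and val > 10)).
Before the if: (2*g + val > 0 -> (forall g_1. (g_1 <= 2 -> ((4*g_1 + (9/4)*val != 16 <-> k <= -16) or (4*g_1 >= 2 and k > 13))))) and ((not (2*g + val > 0)) -> (g <= 2 -> ((4*g + (9/4)*val != 16 <-> val <= -19) or (4*g >= 2 and val > 10))))
Answer: WP = (2*g + val > 0 -> (forall g_1. (g_1 <= 2 -> ((4*g_1 + (9/4)*val != 16 <-> k <= -16) or (4*g_1 >= 2 and k > 13))))) and ((not (2*g + val > 0)) -> (g <= 2 -> ((4*g + (9/4)*val != 16 <-> val <= -19) or (4*g >= 2 and val > 10))))


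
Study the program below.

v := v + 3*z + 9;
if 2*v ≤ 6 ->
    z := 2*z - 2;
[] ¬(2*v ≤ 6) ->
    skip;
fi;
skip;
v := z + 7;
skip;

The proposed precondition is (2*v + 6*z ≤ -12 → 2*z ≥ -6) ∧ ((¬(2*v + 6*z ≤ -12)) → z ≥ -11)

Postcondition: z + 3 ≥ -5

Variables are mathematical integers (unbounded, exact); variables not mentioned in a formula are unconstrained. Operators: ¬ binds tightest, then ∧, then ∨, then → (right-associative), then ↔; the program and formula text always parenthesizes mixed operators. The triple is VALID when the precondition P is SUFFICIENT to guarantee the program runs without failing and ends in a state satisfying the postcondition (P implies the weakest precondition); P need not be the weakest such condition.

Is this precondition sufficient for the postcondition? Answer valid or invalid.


Working backward. After the program, the postcondition z + 3 ≥ -5 must hold; in canonical form it is z ≥ -8.
Before skip: z ≥ -8
Before v := z + 7: z ≥ -8
Before skip: z ≥ -8
Then branch requires 2*z ≥ -6; else branch requires z ≥ -8.
Before the if: (2*v ≤ 6 → 2*z ≥ -6) ∧ ((¬(2*v ≤ 6)) → z ≥ -8)
Before v := v + 3*z + 9: (2*v + 6*z ≤ -12 → 2*z ≥ -6) ∧ ((¬(2*v + 6*z ≤ -12)) → z ≥ -8)
The weakest precondition is (2*v + 6*z ≤ -12 → 2*z ≥ -6) ∧ ((¬(2*v + 6*z ≤ -12)) → z ≥ -8).
Check whether (2*v + 6*z ≤ -12 → 2*z ≥ -6) ∧ ((¬(2*v + 6*z ≤ -12)) → z ≥ -11) implies it.
Countermodel: at the initial state v = 22, z = -9, the precondition holds but the weakest precondition fails.
Answer: invalid


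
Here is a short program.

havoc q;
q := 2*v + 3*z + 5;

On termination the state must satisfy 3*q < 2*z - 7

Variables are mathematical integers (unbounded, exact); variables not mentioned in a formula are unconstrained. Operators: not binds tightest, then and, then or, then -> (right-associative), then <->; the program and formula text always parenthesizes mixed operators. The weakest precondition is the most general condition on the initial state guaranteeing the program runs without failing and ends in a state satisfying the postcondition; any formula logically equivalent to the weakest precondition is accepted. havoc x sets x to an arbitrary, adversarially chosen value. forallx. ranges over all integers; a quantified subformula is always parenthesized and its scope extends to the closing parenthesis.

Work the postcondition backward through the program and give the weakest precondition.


Working backward. After the program, 3*q < 2*z - 7 must hold.
Before q := 2*v + 3*z + 5: 6*v + 7*z < -22
Before havoc q: 6*v + 7*z < -22
Answer: WP = 6*v + 7*z < -22


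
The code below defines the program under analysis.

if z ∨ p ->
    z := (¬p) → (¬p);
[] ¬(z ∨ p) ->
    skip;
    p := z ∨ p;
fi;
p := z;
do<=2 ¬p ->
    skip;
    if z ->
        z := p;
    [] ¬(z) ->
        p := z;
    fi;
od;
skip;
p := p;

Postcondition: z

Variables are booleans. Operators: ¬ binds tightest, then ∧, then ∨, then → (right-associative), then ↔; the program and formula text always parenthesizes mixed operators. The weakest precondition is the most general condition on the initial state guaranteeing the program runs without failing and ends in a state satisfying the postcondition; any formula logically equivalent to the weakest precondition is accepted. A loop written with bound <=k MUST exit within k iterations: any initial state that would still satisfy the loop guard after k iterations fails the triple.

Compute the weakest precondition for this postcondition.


Working backward. After the program, z must hold.
Before p := p: z
Before skip: z
Before the loop (bound <=2), unroll the exhaustion recursion (WP_0 = exit-now case; WP_j = one more guarded iteration, up to j = 2):
  WP_0: p ∧ z
  WP_1: ((¬p) → ((z → p) ∧ ((¬z) → z))) ∧ (p → z)
  WP_2: ((¬p) → ((z → ((¬p) → ((¬p) → p))) ∧ ((¬z) → ((¬z) → ((¬z) → z))))) ∧ (p → z)
So before the loop: ((¬p) → ((z → ((¬p) → ((¬p) → p))) ∧ ((¬z) → ((¬z) → ((¬z) → z))))) ∧ (p → z)
Before p := z: (¬z) → ((z → ((¬z) → ((¬z) → z))) ∧ ((¬z) → ((¬z) → ((¬z) → z))))
Then branch requires true; else branch requires (¬z) → ((z → ((¬z) → ((¬z) → z))) ∧ ((¬z) → ((¬z) → ((¬z) → z)))).
Before the if: (¬(z ∨ p)) → ((¬z) → ((z → ((¬z) → ((¬z) → z))) ∧ ((¬z) → ((¬z) → ((¬z) → z)))))
Answer: WP = (¬(z ∨ p)) → ((¬z) → ((z → ((¬z) → ((¬z) → z))) ∧ ((¬z) → ((¬z) → ((¬z) → z)))))


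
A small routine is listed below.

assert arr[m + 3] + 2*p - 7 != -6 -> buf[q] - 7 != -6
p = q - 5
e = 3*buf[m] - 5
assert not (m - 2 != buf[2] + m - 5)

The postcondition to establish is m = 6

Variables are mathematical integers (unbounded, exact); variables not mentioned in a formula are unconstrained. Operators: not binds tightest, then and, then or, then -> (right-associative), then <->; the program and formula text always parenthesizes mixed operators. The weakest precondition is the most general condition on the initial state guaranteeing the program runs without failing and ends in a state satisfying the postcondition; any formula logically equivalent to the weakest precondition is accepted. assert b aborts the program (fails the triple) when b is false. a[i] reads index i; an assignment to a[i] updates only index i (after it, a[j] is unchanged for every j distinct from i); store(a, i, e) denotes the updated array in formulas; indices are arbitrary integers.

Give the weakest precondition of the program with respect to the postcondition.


Working backward. After the program, m = 6 must hold.
Before assert not (m - 2 != buf[2] + m - 5): (not (buf[2] != 3)) and m = 6
Before e := 3*buf[m] - 5: (not (buf[2] != 3)) and m = 6
Before p := q - 5: (not (buf[2] != 3)) and m = 6
Before assert arr[m + 3] + 2*p - 7 != -6 -> buf[q] - 7 != -6: (arr[m + 3] + 2*p != 1 -> buf[q] != 1) and (not (buf[2] != 3)) and m = 6
Answer: WP = (arr[m + 3] + 2*p != 1 -> buf[q] != 1) and (not (buf[2] != 3)) and m = 6


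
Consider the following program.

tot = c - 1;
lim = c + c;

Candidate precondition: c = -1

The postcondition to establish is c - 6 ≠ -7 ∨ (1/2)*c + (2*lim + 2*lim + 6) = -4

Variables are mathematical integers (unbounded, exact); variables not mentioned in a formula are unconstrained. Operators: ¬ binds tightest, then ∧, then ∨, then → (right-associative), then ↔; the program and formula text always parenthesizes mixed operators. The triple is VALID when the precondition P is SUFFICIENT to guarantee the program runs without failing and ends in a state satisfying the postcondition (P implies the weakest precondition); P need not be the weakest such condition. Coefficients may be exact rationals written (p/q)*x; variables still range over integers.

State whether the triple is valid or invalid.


Working backward. After the program, the postcondition c - 6 ≠ -7 ∨ (1/2)*c + (2*lim + 2*lim + 6) = -4 must hold; in canonical form it is c ≠ -1 ∨ (1/2)*c + 4*lim = -10.
Before lim := c + c: c ≠ -1 ∨ (17/2)*c = -10
Before tot := c - 1: c ≠ -1 ∨ (17/2)*c = -10
The weakest precondition is c ≠ -1 ∨ (17/2)*c = -10.
Check whether c = -1 implies it.
Countermodel: at the initial state c = -1, the precondition holds but the weakest precondition fails.
Answer: invalid


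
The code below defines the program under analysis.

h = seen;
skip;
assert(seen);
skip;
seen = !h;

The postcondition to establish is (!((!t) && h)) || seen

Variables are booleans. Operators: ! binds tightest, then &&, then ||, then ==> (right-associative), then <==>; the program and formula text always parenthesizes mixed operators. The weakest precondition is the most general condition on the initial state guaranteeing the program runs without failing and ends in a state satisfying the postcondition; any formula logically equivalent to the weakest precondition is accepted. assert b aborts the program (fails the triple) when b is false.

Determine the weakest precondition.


Working backward. After the program, (!((!t) && h)) || seen must hold.
Before seen := !h: (!((!t) && h)) || (!h)
Before skip: (!((!t) && h)) || (!h)
Before assert seen: seen && ((!((!t) && h)) || (!h))
Before skip: seen && ((!((!t) && h)) || (!h))
Before h := seen: seen && ((!((!t) && seen)) || (!seen))
Answer: WP = seen && ((!((!t) && seen)) || (!seen))


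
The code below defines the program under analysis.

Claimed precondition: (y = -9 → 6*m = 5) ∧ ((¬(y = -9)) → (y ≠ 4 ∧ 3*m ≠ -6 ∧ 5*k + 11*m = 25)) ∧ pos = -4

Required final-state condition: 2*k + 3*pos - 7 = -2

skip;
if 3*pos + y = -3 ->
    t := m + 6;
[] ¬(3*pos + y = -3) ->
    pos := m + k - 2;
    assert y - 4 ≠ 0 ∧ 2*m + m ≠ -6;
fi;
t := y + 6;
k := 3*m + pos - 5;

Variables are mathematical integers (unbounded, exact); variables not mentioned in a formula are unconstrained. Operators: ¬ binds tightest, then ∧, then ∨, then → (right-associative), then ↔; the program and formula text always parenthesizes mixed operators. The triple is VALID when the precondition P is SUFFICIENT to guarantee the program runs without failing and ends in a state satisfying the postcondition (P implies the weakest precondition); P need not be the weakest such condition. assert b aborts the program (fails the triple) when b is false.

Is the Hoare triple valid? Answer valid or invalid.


Working backward. After the program, the postcondition 2*k + 3*pos - 7 = -2 must hold; in canonical form it is 2*k + 3*pos = 5.
Before k := 3*m + pos - 5: 6*m + 5*pos = 15
Before t := y + 6: 6*m + 5*pos = 15
Then branch requires 6*m + 5*pos = 15; else branch requires y ≠ 4 ∧ 3*m ≠ -6 ∧ 5*k + 11*m = 25.
Before the if: (3*pos + y = -3 → 6*m + 5*pos = 15) ∧ ((¬(3*pos + y = -3)) → (y ≠ 4 ∧ 3*m ≠ -6 ∧ 5*k + 11*m = 25))
Before skip: (3*pos + y = -3 → 6*m + 5*pos = 15) ∧ ((¬(3*pos + y = -3)) → (y ≠ 4 ∧ 3*m ≠ -6 ∧ 5*k + 11*m = 25))
The weakest precondition is (3*pos + y = -3 → 6*m + 5*pos = 15) ∧ ((¬(3*pos + y = -3)) → (y ≠ 4 ∧ 3*m ≠ -6 ∧ 5*k + 11*m = 25)).
Check whether (y = -9 → 6*m = 5) ∧ ((¬(y = -9)) → (y ≠ 4 ∧ 3*m ≠ -6 ∧ 5*k + 11*m = 25)) ∧ pos = -4 implies it.
Countermodel: at the initial state k = 16, m = -5, pos = -4, y = 9, the precondition holds but the weakest precondition fails.
Answer: invalid


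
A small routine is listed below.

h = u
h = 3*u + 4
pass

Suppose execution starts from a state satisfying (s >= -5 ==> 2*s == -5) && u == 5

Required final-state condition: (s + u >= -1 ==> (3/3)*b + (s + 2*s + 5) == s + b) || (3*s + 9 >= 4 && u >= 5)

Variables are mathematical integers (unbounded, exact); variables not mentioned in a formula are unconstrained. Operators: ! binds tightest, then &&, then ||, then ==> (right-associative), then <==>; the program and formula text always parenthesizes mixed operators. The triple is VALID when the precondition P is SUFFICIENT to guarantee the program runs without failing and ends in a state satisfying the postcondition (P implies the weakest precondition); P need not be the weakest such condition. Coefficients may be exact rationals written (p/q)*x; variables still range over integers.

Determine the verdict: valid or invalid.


Working backward. After the program, the postcondition (s + u >= -1 ==> (3/3)*b + (s + 2*s + 5) == s + b) || (3*s + 9 >= 4 && u >= 5) must hold; in canonical form it is (s + u >= -1 ==> 2*s == -5) || (3*s >= -5 && u >= 5).
Before skip: (s + u >= -1 ==> 2*s == -5) || (3*s >= -5 && u >= 5)
Before h := 3*u + 4: (s + u >= -1 ==> 2*s == -5) || (3*s >= -5 && u >= 5)
Before h := u: (s + u >= -1 ==> 2*s == -5) || (3*s >= -5 && u >= 5)
The weakest precondition is (s + u >= -1 ==> 2*s == -5) || (3*s >= -5 && u >= 5).
Check whether (s >= -5 ==> 2*s == -5) && u == 5 implies it.
Countermodel: at the initial state s = -6, u = 5, the precondition holds but the weakest precondition fails.
Answer: invalid


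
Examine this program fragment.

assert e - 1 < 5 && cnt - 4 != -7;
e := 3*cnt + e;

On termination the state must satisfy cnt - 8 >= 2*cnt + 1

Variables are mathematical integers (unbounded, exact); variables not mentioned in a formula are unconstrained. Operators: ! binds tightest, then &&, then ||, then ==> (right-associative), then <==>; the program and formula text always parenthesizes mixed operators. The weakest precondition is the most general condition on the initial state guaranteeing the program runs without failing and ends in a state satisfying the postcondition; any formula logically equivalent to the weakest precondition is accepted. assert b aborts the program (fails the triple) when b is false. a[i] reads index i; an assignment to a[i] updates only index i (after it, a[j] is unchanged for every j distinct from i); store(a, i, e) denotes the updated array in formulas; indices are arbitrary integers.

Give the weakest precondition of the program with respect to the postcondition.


Working backward. After the program, the postcondition cnt - 8 >= 2*cnt + 1 must hold; in canonical form it is cnt <= -9.
Before e := 3*cnt + e: cnt <= -9
Before assert e - 1 < 5 && cnt - 4 != -7: e < 6 && cnt != -3 && cnt <= -9
Answer: WP = e < 6 && cnt != -3 && cnt <= -9


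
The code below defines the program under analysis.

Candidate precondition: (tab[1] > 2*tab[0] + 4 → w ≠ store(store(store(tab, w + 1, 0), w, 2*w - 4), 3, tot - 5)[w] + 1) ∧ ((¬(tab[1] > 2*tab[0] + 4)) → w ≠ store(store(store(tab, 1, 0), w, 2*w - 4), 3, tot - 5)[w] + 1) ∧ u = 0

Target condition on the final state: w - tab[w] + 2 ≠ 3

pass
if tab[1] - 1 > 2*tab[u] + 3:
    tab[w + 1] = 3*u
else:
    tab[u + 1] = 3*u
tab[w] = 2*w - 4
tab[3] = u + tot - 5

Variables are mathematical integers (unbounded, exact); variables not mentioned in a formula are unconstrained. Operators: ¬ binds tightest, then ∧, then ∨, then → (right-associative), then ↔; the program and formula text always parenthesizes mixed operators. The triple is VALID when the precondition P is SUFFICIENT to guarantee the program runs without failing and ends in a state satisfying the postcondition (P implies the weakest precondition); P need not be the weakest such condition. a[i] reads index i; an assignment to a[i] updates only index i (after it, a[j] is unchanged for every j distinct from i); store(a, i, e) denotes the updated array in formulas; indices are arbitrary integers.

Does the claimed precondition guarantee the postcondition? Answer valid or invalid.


Working backward. After the program, the postcondition w - tab[w] + 2 ≠ 3 must hold; in canonical form it is w ≠ tab[w] + 1.
Before tab[3] := u + tot - 5: w ≠ store(tab, 3, tot + u - 5)[w] + 1
Before tab[w] := 2*w - 4: w ≠ store(store(tab, w, 2*w - 4), 3, tot + u - 5)[w] + 1
Then branch requires w ≠ store(store(store(tab, w + 1, 3*u), w, 2*w - 4), 3, tot + u - 5)[w] + 1; else branch requires w ≠ store(store(store(tab, u + 1, 3*u), w, 2*w - 4), 3, tot + u - 5)[w] + 1.
Before the if: (tab[1] > 2*tab[u] + 4 → w ≠ store(store(store(tab, w + 1, 3*u), w, 2*w - 4), 3, tot + u - 5)[w] + 1) ∧ ((¬(tab[1] > 2*tab[u] + 4)) → w ≠ store(store(store(tab, u + 1, 3*u), w, 2*w - 4), 3, tot + u - 5)[w] + 1)
Before skip: (tab[1] > 2*tab[u] + 4 → w ≠ store(store(store(tab, w + 1, 3*u), w, 2*w - 4), 3, tot + u - 5)[w] + 1) ∧ ((¬(tab[1] > 2*tab[u] + 4)) → w ≠ store(store(store(tab, u + 1, 3*u), w, 2*w - 4), 3, tot + u - 5)[w] + 1)
The weakest precondition is (tab[1] > 2*tab[u] + 4 → w ≠ store(store(store(tab, w + 1, 3*u), w, 2*w - 4), 3, tot + u - 5)[w] + 1) ∧ ((¬(tab[1] > 2*tab[u] + 4)) → w ≠ store(store(store(tab, u + 1, 3*u), w, 2*w - 4), 3, tot + u - 5)[w] + 1).
Check whether (tab[1] > 2*tab[0] + 4 → w ≠ store(store(store(tab, w + 1, 0), w, 2*w - 4), 3, tot - 5)[w] + 1) ∧ ((¬(tab[1] > 2*tab[0] + 4)) → w ≠ store(store(store(tab, 1, 0), w, 2*w - 4), 3, tot - 5)[w] + 1) ∧ u = 0 implies it.
Every state satisfying the precondition satisfies the weakest precondition: the implication holds.
Answer: valid


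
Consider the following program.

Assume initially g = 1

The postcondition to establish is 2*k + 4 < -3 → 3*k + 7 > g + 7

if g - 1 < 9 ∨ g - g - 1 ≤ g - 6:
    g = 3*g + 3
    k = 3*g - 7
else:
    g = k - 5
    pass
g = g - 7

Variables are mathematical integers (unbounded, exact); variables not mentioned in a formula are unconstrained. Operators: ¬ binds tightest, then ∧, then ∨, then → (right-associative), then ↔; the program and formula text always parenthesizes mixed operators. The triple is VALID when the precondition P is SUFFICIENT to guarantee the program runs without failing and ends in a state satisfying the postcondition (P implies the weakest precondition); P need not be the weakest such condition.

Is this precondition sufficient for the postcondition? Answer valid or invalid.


Working backward. After the program, the postcondition 2*k + 4 < -3 → 3*k + 7 > g + 7 must hold; in canonical form it is 2*k < -7 → 3*k > g.
Before g := g - 7: 2*k < -7 → 3*k > g - 7
Then branch requires 18*g < -11 → 24*g > -10; else branch requires 2*k < -7 → 2*k > -12.
Before the if: ((g < 10 ∨ g ≥ 5) → (18*g < -11 → 24*g > -10)) ∧ ((¬(g < 10 ∨ g ≥ 5)) → (2*k < -7 → 2*k > -12))
The weakest precondition is ((g < 10 ∨ g ≥ 5) → (18*g < -11 → 24*g > -10)) ∧ ((¬(g < 10 ∨ g ≥ 5)) → (2*k < -7 → 2*k > -12)).
Check whether g = 1 implies it.
Every state satisfying the precondition satisfies the weakest precondition: the implication holds.
Answer: valid


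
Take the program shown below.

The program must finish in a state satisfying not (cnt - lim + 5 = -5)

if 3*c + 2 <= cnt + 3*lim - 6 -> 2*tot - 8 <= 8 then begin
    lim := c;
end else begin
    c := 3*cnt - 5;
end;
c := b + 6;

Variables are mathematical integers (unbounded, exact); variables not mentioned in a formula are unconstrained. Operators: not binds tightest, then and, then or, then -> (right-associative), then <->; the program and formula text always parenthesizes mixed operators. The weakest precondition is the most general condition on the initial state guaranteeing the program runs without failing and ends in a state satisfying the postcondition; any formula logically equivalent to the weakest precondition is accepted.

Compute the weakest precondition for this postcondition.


Working backward. After the program, the postcondition not (cnt - lim + 5 = -5) must hold; in canonical form it is not (cnt = lim - 10).
Before c := b + 6: not (cnt = lim - 10)
Then branch requires not (cnt = c - 10); else branch requires not (cnt = lim - 10).
Before the if: ((3*c <= cnt + 3*lim - 8 -> 2*tot <= 16) -> (not (cnt = c - 10))) and ((not (3*c <= cnt + 3*lim - 8 -> 2*tot <= 16)) -> (not (cnt = lim - 10)))
Answer: WP = ((3*c <= cnt + 3*lim - 8 -> 2*tot <= 16) -> (not (cnt = c - 10))) and ((not (3*c <= cnt + 3*lim - 8 -> 2*tot <= 16)) -> (not (cnt = lim - 10)))


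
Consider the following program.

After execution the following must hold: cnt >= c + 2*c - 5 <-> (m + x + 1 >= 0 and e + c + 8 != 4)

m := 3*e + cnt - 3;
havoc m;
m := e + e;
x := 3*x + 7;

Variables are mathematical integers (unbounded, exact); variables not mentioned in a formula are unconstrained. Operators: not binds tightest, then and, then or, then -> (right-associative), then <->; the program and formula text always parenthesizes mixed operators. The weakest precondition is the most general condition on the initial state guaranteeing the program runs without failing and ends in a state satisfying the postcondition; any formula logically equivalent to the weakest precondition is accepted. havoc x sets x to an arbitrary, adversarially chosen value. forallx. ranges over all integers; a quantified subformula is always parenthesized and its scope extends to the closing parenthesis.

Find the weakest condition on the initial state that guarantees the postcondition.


Working backward. After the program, the postcondition cnt >= c + 2*c - 5 <-> (m + x + 1 >= 0 and e + c + 8 != 4) must hold; in canonical form it is cnt >= 3*c - 5 <-> (m + x >= -1 and c + e != -4).
Before x := 3*x + 7: cnt >= 3*c - 5 <-> (m + 3*x >= -8 and c + e != -4)
Before m := e + e: cnt >= 3*c - 5 <-> (2*e + 3*x >= -8 and c + e != -4)
Before havoc m: cnt >= 3*c - 5 <-> (2*e + 3*x >= -8 and c + e != -4)
Before m := 3*e + cnt - 3: cnt >= 3*c - 5 <-> (2*e + 3*x >= -8 and c + e != -4)
Answer: WP = cnt >= 3*c - 5 <-> (2*e + 3*x >= -8 and c + e != -4)


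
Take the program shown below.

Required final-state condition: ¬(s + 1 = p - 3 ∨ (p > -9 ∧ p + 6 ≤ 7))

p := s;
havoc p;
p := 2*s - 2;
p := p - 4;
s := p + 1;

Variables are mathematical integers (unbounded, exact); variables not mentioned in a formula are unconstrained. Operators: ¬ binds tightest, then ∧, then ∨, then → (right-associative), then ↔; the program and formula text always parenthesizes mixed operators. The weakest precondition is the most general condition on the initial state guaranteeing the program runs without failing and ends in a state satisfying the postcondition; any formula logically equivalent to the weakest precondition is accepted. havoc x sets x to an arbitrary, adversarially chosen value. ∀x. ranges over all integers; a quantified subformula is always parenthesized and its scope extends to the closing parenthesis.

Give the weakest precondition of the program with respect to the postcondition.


Working backward. After the program, the postcondition ¬(s + 1 = p - 3 ∨ (p > -9 ∧ p + 6 ≤ 7)) must hold; in canonical form it is ¬(s = p - 4 ∨ (p > -9 ∧ p ≤ 1)).
Before s := p + 1: ¬(p > -9 ∧ p ≤ 1)
Before p := p - 4: ¬(p > -5 ∧ p ≤ 5)
Before p := 2*s - 2: ¬(2*s > -3 ∧ 2*s ≤ 7)
Before havoc p: ¬(2*s > -3 ∧ 2*s ≤ 7)
Before p := s: ¬(2*s > -3 ∧ 2*s ≤ 7)
Answer: WP = ¬(2*s > -3 ∧ 2*s ≤ 7)


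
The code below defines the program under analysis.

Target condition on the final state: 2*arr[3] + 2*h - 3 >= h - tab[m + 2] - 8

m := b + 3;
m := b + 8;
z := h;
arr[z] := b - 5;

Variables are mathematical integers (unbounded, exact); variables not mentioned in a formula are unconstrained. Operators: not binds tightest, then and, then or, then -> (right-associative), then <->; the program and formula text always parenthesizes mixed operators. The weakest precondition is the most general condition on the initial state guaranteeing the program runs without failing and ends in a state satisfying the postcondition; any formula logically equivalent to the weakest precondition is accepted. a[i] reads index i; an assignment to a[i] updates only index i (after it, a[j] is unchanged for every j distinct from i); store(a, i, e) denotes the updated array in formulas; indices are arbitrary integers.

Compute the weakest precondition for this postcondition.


Working backward. After the program, the postcondition 2*arr[3] + 2*h - 3 >= h - tab[m + 2] - 8 must hold; in canonical form it is 2*arr[3] + tab[m + 2] + h >= -5.
Before arr[z] := b - 5: tab[m + 2] + 2*store(arr, z, b - 5)[3] + h >= -5
Before z := h: tab[m + 2] + 2*store(arr, h, b - 5)[3] + h >= -5
Before m := b + 8: tab[b + 10] + 2*store(arr, h, b - 5)[3] + h >= -5
Before m := b + 3: tab[b + 10] + 2*store(arr, h, b - 5)[3] + h >= -5
Answer: WP = tab[b + 10] + 2*store(arr, h, b - 5)[3] + h >= -5


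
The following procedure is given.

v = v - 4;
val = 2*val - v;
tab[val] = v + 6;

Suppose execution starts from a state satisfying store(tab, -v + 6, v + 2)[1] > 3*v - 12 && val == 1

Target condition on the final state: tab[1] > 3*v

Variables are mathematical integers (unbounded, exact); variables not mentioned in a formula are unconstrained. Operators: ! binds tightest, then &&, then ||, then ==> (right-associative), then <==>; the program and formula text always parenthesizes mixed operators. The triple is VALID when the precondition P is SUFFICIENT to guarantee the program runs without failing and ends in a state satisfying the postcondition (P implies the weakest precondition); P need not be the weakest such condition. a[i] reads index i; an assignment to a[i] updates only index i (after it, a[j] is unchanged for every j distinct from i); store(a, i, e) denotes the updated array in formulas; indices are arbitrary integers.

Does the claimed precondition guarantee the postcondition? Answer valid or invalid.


Working backward. After the program, tab[1] > 3*v must hold.
Before tab[val] := v + 6: store(tab, val, v + 6)[1] > 3*v
Before val := 2*val - v: store(tab, -v + 2*val, v + 6)[1] > 3*v
Before v := v - 4: store(tab, -v + 2*val + 4, v + 2)[1] > 3*v - 12
The weakest precondition is store(tab, -v + 2*val + 4, v + 2)[1] > 3*v - 12.
Check whether store(tab, -v + 6, v + 2)[1] > 3*v - 12 && val == 1 implies it.
Every state satisfying the precondition satisfies the weakest precondition: the implication holds.
Answer: valid


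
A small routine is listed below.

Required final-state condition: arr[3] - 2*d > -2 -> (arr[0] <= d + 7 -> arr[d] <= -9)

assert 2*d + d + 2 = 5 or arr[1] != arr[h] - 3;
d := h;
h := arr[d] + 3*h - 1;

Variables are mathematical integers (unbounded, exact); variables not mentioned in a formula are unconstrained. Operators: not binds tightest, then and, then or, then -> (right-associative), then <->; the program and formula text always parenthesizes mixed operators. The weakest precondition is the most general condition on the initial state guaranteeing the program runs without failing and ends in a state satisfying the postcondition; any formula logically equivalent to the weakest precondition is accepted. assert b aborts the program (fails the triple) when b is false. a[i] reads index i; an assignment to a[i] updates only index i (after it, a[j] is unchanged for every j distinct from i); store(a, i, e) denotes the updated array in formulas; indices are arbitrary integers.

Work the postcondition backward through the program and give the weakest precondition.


Working backward. After the program, the postcondition arr[3] - 2*d > -2 -> (arr[0] <= d + 7 -> arr[d] <= -9) must hold; in canonical form it is arr[3] > 2*d - 2 -> (arr[0] <= d + 7 -> arr[d] <= -9).
Before h := arr[d] + 3*h - 1: arr[3] > 2*d - 2 -> (arr[0] <= d + 7 -> arr[d] <= -9)
Before d := h: arr[3] > 2*h - 2 -> (arr[0] <= h + 7 -> arr[h] <= -9)
Before assert 2*d + d + 2 = 5 or arr[1] != arr[h] - 3: (3*d = 3 or arr[1] != arr[h] - 3) and (arr[3] > 2*h - 2 -> (arr[0] <= h + 7 -> arr[h] <= -9))
Answer: WP = (3*d = 3 or arr[1] != arr[h] - 3) and (arr[3] > 2*h - 2 -> (arr[0] <= h + 7 -> arr[h] <= -9))


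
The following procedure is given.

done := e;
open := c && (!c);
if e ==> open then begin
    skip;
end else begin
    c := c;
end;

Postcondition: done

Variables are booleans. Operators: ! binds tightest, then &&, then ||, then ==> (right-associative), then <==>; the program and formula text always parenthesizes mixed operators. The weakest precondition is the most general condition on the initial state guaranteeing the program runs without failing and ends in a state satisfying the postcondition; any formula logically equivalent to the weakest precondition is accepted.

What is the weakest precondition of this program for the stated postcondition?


Working backward. After the program, done must hold.
Then branch requires done; else branch requires done.
Before the if: ((e ==> open) ==> done) && ((!(e ==> open)) ==> done)
Before open := c && (!c): ((!e) ==> done) && (e ==> done)
Before done := e: (!e) ==> e
Answer: WP = (!e) ==> e


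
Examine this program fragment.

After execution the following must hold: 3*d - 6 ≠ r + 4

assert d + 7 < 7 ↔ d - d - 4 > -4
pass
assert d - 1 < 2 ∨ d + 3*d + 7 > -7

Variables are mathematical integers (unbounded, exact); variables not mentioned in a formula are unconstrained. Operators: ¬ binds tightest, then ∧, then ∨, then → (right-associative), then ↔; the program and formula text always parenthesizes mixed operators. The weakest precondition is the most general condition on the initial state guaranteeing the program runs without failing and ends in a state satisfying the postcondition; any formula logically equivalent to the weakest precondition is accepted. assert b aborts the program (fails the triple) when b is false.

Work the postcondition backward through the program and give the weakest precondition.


Working backward. After the program, the postcondition 3*d - 6 ≠ r + 4 must hold; in canonical form it is 3*d ≠ r + 10.
Before assert d - 1 < 2 ∨ d + 3*d + 7 > -7: (d < 3 ∨ 4*d > -14) ∧ 3*d ≠ r + 10
Before skip: (d < 3 ∨ 4*d > -14) ∧ 3*d ≠ r + 10
Before assert d + 7 < 7 ↔ d - d - 4 > -4: (¬(d < 0)) ∧ (d < 3 ∨ 4*d > -14) ∧ 3*d ≠ r + 10
Answer: WP = (¬(d < 0)) ∧ (d < 3 ∨ 4*d > -14) ∧ 3*d ≠ r + 10


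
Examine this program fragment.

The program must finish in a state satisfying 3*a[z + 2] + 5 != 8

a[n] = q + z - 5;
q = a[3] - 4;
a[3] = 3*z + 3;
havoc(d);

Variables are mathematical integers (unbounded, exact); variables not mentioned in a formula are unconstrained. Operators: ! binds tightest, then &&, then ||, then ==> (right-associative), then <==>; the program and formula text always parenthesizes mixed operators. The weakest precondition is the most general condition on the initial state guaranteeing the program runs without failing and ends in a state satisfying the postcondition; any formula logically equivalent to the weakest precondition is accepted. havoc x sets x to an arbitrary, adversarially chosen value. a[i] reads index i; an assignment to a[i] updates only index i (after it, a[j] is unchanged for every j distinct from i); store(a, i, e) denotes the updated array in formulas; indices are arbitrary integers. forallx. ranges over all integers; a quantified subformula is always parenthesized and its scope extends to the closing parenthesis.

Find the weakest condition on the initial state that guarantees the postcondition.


Working backward. After the program, the postcondition 3*a[z + 2] + 5 != 8 must hold; in canonical form it is 3*a[z + 2] != 3.
Before havoc d: 3*a[z + 2] != 3
Before a[3] := 3*z + 3: 3*store(a, 3, 3*z + 3)[z + 2] != 3
Before q := a[3] - 4: 3*store(a, 3, 3*z + 3)[z + 2] != 3
Before a[n] := q + z - 5: 3*store(store(a, n, q + z - 5), 3, 3*z + 3)[z + 2] != 3
Answer: WP = 3*store(store(a, n, q + z - 5), 3, 3*z + 3)[z + 2] != 3
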